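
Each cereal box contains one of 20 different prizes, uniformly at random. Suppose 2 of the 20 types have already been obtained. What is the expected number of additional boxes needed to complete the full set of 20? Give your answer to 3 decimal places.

69.902

Starting from 2 distinct types, each trial gives a new one with probability (20−i)/20 when i types are held, so the wait for the next new type is 20/(20−i).
E = 20/18 + 20/17 + 20/16 + 20/15 + 20/14 + 20/13 + 20/12 + 20/11 + 20/10 + 20/9 + 20/8 + 20/7 + 20/6 + 20/5 + 20/4 + 20/3 + 20/2 + 20/1 = 14274301/204204 ≈ 69.902.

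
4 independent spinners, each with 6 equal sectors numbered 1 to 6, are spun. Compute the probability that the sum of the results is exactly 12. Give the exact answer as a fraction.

There are 6^4 = 1296 equally likely outcomes.
The number of ordered 4-tuples from {1,…,6} summing to 12 is 125.
P(sum = 12) = 125/1296.

125/1296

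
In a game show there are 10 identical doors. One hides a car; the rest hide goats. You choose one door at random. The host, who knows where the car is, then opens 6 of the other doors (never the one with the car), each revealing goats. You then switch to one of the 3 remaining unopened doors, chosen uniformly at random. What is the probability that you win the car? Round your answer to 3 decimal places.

0.300

Your original door holds the car with probability 1/10, so the other 9 collectively hold it with probability 9/10.
The host can always find 6 empty doors to open, so the reveals don't change that 9/10; it is now spread over the 3 remaining unopened doors.
P(win by switching) = (9/10) · (1/3) = 3/10 ≈ 0.300.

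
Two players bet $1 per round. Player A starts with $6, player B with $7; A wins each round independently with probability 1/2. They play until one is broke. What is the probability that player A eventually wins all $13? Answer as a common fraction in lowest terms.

6/13

With a fair step, P(i) = ½P(i−1) + ½P(i+1) with P(0)=0, P(13)=1 has the linear solution P(i) = i/13.
P(6) = 6/13.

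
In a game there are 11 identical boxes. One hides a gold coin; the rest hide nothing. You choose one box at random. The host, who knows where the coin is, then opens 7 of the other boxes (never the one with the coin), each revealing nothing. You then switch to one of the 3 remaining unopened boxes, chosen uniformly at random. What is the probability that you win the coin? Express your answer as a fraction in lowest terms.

Your original box holds the coin with probability 1/11, so the other 10 collectively hold it with probability 10/11.
The host can always find 7 empty boxes to open, so the reveals don't change that 10/11; it is now spread over the 3 remaining unopened boxes.
P(win by switching) = (10/11) · (1/3) = 10/33.

10/33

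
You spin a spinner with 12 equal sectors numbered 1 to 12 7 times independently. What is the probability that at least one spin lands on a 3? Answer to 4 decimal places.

0.4561

P(no spin lands on a 3) = (11/12)^7 ≈ 0.5439.
P(at least one) = 1 − 0.5439 = 0.4561.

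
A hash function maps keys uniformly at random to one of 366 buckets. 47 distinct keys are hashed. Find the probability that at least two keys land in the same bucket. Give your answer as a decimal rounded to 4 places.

It's easier to compute the probability that all 47 are distinct.
P(all distinct) = 366/366 · 365/366 · ··· · 320/366 ≈ 0.0456.
So the probability of at least one match is 1 − 0.0456 = 0.9544.

0.9544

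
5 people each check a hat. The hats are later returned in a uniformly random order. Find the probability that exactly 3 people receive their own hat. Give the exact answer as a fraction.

Choose which 3 of the 5 are fixed: C(5,3) = 10 ways.
The remaining 2 must have no fixed point: D(2) = 1.
P = 10·1/120 = 1/12.

1/12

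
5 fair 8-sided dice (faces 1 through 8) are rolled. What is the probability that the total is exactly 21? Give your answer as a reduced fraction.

595/8192

There are 8^5 = 32768 equally likely outcomes.
The number of ordered 5-tuples from {1,…,8} summing to 21 is 2380.
P(sum = 21) = 2380/32768 = 595/8192.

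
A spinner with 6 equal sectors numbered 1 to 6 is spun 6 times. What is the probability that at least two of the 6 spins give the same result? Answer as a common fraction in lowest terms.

P(all 6 different) = 6/6 · 5/6 · ··· · 1/6 = 5/324.
P(at least two equal) = 1 − 5/324 = 319/324.

319/324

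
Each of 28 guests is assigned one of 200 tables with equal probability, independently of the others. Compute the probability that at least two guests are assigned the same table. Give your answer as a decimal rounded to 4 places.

It's easier to compute the probability that all 28 are distinct.
P(all distinct) = 200/200 · 199/200 · ··· · 173/200 ≈ 0.1376.
So the probability of at least one match is 1 − 0.1376 = 0.8624.

0.8624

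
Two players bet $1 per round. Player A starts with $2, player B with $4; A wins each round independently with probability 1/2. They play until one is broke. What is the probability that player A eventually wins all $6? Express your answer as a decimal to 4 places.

With a fair step, P(i) = ½P(i−1) + ½P(i+1) with P(0)=0, P(6)=1 has the linear solution P(i) = i/6.
P(2) = 2/6 = 1/3 ≈ 0.3333.

0.3333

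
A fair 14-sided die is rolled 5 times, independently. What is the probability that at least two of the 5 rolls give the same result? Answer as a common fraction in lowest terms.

2657/4802

P(all 5 different) = 14/14 · 13/14 · ··· · 10/14 = 2145/4802.
P(at least two equal) = 1 − 2145/4802 = 2657/4802.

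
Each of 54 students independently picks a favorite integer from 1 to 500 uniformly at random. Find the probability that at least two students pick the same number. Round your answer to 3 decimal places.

0.949

It's easier to compute the probability that all 54 are distinct.
P(all distinct) = 500/500 · 499/500 · ··· · 447/500 ≈ 0.051.
So the probability of at least one match is 1 − 0.051 = 0.949.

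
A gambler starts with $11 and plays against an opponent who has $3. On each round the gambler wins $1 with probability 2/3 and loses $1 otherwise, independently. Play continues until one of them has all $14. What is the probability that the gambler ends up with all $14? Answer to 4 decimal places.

Let r = q/p = (1/3)/(2/3) = 1/2. The recurrence P(i) = p·P(i+1) + q·P(i−1) with P(0)=0, P(14)=1 gives P(i) = (1 − r^i)/(1 − r^14).
P(11) = (1 − (1/2)^11) / (1 − (1/2)^14) = 16376/16383 ≈ 0.9996.

0.9996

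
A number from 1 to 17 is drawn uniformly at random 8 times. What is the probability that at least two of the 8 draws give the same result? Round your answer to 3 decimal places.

0.859

P(all 8 different) = 17/17 · 16/17 · ··· · 10/17 ≈ 0.141.
P(at least two equal) = 1 − 0.141 = 0.859.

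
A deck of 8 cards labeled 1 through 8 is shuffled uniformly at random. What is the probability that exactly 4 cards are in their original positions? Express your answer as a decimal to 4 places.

Choose which 4 of the 8 are fixed: C(8,4) = 70 ways.
The remaining 4 must have no fixed point: D(4) = 9.
P = 70·9/40320 = 1/64 ≈ 0.0156.

0.0156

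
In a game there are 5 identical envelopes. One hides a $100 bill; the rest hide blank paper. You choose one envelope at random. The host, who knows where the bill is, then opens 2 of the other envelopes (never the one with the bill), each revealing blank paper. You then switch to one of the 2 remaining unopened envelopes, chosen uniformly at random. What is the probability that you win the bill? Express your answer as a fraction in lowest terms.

2/5

Your original envelope holds the bill with probability 1/5, so the other 4 collectively hold it with probability 4/5.
The host can always find 2 empty envelopes to open, so the reveals don't change that 4/5; it is now spread over the 2 remaining unopened envelopes.
P(win by switching) = (4/5) · (1/2) = 2/5.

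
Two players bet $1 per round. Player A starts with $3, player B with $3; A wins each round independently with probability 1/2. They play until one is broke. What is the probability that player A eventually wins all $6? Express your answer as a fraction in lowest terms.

1/2

With a fair step, P(i) = ½P(i−1) + ½P(i+1) with P(0)=0, P(6)=1 has the linear solution P(i) = i/6.
P(3) = 3/6 = 1/2.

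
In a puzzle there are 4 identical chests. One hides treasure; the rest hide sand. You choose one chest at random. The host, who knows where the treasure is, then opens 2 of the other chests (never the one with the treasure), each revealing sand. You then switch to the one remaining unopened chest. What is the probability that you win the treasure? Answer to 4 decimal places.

Your original chest holds the treasure with probability 1/4, so the other 3 collectively hold it with probability 3/4.
The host can always find 2 empty chests to open, so the reveals don't change that 3/4; it is now spread over the 1 remaining unopened chest.
P(win by switching) = (3/4) · (1/1) = 3/4 ≈ 0.7500.

0.7500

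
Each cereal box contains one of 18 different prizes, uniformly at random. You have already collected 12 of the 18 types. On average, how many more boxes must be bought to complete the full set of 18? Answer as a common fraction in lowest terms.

Starting from 12 distinct types, each trial gives a new one with probability (18−i)/18 when i types are held, so the wait for the next new type is 18/(18−i).
E = 18/6 + 18/5 + 18/4 + 18/3 + 18/2 + 18/1 = 441/10.

441/10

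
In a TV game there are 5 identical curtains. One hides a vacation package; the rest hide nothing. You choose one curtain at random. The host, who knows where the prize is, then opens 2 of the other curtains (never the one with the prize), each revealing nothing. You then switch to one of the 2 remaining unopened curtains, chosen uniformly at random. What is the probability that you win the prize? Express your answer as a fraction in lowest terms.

2/5

Your original curtain holds the prize with probability 1/5, so the other 4 collectively hold it with probability 4/5.
The host can always find 2 empty curtains to open, so the reveals don't change that 4/5; it is now spread over the 2 remaining unopened curtains.
P(win by switching) = (4/5) · (1/2) = 2/5.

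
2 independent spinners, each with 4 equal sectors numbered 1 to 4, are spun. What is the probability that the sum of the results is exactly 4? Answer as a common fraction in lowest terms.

3/16

There are 4^2 = 16 equally likely outcomes.
The number of ordered 2-tuples from {1,…,4} summing to 4 is 3.
P(sum = 4) = 3/16.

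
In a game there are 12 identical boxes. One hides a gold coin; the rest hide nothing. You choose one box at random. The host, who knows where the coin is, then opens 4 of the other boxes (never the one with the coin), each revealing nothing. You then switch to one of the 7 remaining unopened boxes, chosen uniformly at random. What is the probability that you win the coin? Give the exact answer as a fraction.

Your original box holds the coin with probability 1/12, so the other 11 collectively hold it with probability 11/12.
The host can always find 4 empty boxes to open, so the reveals don't change that 11/12; it is now spread over the 7 remaining unopened boxes.
P(win by switching) = (11/12) · (1/7) = 11/84.

11/84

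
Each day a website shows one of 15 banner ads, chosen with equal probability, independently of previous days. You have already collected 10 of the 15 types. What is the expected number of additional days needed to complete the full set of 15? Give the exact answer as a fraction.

Starting from 10 distinct types, each trial gives a new one with probability (15−i)/15 when i types are held, so the wait for the next new type is 15/(15−i).
E = 15/5 + 15/4 + 15/3 + 15/2 + 15/1 = 137/4.

137/4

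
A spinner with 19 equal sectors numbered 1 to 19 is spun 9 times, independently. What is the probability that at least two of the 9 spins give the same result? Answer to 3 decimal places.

P(all 9 different) = 19/19 · 18/19 · ··· · 11/19 ≈ 0.104.
P(at least two equal) = 1 − 0.104 = 0.896.

0.896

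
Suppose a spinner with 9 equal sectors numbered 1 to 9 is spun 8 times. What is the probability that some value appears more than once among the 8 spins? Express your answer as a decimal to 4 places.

0.9916

P(all 8 different) = 9/9 · 8/9 · ··· · 2/9 ≈ 0.0084.
P(at least two equal) = 1 − 0.0084 = 0.9916.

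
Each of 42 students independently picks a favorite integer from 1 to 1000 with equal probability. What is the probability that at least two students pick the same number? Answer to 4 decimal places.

0.5824

It's easier to compute the probability that all 42 are distinct.
P(all distinct) = 1000/1000 · 999/1000 · ··· · 959/1000 ≈ 0.4176.
So the probability of at least one match is 1 − 0.4176 = 0.5824.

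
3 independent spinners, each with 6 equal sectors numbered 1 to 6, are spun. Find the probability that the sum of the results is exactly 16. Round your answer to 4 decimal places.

There are 6^3 = 216 equally likely outcomes.
The number of ordered 3-tuples from {1,…,6} summing to 16 is 6.
P(sum = 16) = 6/216 = 1/36 ≈ 0.0278.

0.0278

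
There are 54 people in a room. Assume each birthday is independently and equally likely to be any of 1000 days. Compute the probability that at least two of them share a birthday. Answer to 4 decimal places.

It's easier to compute the probability that all 54 are distinct.
P(all distinct) = 1000/1000 · 999/1000 · ··· · 947/1000 ≈ 0.2329.
So the probability of at least one match is 1 − 0.2329 = 0.7671.

0.7671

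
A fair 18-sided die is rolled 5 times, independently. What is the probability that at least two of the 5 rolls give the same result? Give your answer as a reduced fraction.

997/2187

P(all 5 different) = 18/18 · 17/18 · ··· · 14/18 = 1190/2187.
P(at least two equal) = 1 − 1190/2187 = 997/2187.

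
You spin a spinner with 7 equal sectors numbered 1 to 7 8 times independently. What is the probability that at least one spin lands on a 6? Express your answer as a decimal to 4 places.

P(no spin lands on a 6) = (6/7)^8 ≈ 0.2914.
P(at least one) = 1 − 0.2914 = 0.7086.

0.7086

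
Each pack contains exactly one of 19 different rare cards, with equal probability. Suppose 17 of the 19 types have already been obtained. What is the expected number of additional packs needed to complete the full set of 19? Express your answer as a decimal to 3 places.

Starting from 17 distinct types, each trial gives a new one with probability (19−i)/19 when i types are held, so the wait for the next new type is 19/(19−i).
E = 19/2 + 19/1 = 57/2 ≈ 28.500.

28.500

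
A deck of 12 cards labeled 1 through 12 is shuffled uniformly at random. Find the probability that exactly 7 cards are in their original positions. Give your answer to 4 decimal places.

0.0001

Choose which 7 of the 12 are fixed: C(12,7) = 792 ways.
The remaining 5 must have no fixed point: D(5) = 44.
P = 792·44/479001600 = 11/151200 ≈ 0.0001.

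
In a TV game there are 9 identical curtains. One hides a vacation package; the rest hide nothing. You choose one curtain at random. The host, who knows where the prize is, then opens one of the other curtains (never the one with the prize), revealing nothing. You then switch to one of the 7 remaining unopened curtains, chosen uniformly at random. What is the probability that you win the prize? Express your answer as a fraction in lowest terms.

8/63

Your original curtain holds the prize with probability 1/9, so the other 8 collectively hold it with probability 8/9.
The host can always find an empty curtain to open, so this doesn't change that 8/9; it is now spread over the 7 remaining unopened curtains.
P(win by switching) = (8/9) · (1/7) = 8/63.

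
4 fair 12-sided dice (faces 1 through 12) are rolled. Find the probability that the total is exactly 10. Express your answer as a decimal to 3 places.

There are 12^4 = 20736 equally likely outcomes.
The number of ordered 4-tuples from {1,…,12} summing to 10 is 84.
P(sum = 10) = 84/20736 = 7/1728 ≈ 0.004.

0.004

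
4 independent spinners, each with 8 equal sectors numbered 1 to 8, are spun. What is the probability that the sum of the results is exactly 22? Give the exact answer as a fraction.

123/2048

There are 8^4 = 4096 equally likely outcomes.
The number of ordered 4-tuples from {1,…,8} summing to 22 is 246.
P(sum = 22) = 246/4096 = 123/2048.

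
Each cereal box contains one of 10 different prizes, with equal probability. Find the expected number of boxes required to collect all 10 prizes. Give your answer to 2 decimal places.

29.29

After i distinct types are collected, each trial gives a new one with probability (10−i)/10, so the expected wait for the next new type is 10/(10−i).
E = 10/10 + 10/9 + 10/8 + 10/7 + 10/6 + 10/5 + 10/4 + 10/3 + 10/2 + 10/1 = 7381/252 ≈ 29.29.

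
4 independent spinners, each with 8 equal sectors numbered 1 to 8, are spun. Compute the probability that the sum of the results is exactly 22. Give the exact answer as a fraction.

There are 8^4 = 4096 equally likely outcomes.
The number of ordered 4-tuples from {1,…,8} summing to 22 is 246.
P(sum = 22) = 246/4096 = 123/2048.

123/2048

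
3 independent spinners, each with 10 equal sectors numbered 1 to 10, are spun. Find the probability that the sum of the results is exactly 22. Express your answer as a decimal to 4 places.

0.0450

There are 10^3 = 1000 equally likely outcomes.
The number of ordered 3-tuples from {1,…,10} summing to 22 is 45.
P(sum = 22) = 45/1000 = 9/200 ≈ 0.0450.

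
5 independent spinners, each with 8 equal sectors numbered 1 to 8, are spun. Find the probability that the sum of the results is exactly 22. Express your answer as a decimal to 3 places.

0.075

There are 8^5 = 32768 equally likely outcomes.
The number of ordered 5-tuples from {1,…,8} summing to 22 is 2460.
P(sum = 22) = 2460/32768 = 615/8192 ≈ 0.075.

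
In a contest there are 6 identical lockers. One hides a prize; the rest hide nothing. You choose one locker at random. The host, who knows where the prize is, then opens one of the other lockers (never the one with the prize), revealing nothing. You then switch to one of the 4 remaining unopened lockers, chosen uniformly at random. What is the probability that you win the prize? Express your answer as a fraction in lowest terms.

Your original locker holds the prize with probability 1/6, so the other 5 collectively hold it with probability 5/6.
The host can always find an empty locker to open, so this doesn't change that 5/6; it is now spread over the 4 remaining unopened lockers.
P(win by switching) = (5/6) · (1/4) = 5/24.

5/24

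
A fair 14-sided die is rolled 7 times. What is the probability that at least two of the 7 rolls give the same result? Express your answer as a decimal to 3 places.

0.836

P(all 7 different) = 14/14 · 13/14 · ··· · 8/14 ≈ 0.164.
P(at least two equal) = 1 − 0.164 = 0.836.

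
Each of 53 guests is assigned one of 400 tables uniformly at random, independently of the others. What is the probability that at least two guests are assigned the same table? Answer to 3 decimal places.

0.973

It's easier to compute the probability that all 53 are distinct.
P(all distinct) = 400/400 · 399/400 · ··· · 348/400 ≈ 0.027.
So the probability of at least one match is 1 − 0.027 = 0.973.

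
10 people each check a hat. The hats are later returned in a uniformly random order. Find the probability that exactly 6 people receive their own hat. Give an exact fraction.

Choose which 6 of the 10 are fixed: C(10,6) = 210 ways.
The remaining 4 must have no fixed point: D(4) = 9.
P = 210·9/3628800 = 1/1920.

1/1920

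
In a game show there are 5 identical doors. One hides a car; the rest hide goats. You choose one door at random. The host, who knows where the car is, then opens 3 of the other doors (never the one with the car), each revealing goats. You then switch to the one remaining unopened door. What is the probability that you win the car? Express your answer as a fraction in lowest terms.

Your original door holds the car with probability 1/5, so the other 4 collectively hold it with probability 4/5.
The host can always find 3 empty doors to open, so the reveals don't change that 4/5; it is now spread over the 1 remaining unopened door.
P(win by switching) = (4/5) · (1/1) = 4/5.

4/5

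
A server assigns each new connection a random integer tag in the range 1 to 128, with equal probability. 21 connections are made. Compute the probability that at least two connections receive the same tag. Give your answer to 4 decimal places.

0.8238

It's easier to compute the probability that all 21 are distinct.
P(all distinct) = 128/128 · 127/128 · ··· · 108/128 ≈ 0.1762.
So the probability of at least one match is 1 − 0.1762 = 0.8238.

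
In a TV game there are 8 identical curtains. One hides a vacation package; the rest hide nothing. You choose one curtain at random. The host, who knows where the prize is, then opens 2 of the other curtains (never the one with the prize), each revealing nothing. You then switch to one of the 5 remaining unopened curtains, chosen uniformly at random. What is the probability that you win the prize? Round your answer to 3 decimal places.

0.175

Your original curtain holds the prize with probability 1/8, so the other 7 collectively hold it with probability 7/8.
The host can always find 2 empty curtains to open, so the reveals don't change that 7/8; it is now spread over the 5 remaining unopened curtains.
P(win by switching) = (7/8) · (1/5) = 7/40 ≈ 0.175.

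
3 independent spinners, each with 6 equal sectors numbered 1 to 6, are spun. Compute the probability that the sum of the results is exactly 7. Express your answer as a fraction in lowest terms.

5/72

There are 6^3 = 216 equally likely outcomes.
The number of ordered 3-tuples from {1,…,6} summing to 7 is 15.
P(sum = 7) = 15/216 = 5/72.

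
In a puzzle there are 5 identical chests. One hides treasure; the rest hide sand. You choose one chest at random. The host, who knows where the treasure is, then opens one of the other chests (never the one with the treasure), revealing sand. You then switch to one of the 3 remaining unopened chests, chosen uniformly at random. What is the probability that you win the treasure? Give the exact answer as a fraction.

Your original chest holds the treasure with probability 1/5, so the other 4 collectively hold it with probability 4/5.
The host can always find an empty chest to open, so this doesn't change that 4/5; it is now spread over the 3 remaining unopened chests.
P(win by switching) = (4/5) · (1/3) = 4/15.

4/15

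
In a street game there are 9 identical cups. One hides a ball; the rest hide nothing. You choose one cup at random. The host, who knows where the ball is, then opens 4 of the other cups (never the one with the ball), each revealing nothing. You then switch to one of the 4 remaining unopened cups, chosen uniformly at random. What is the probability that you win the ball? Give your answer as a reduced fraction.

2/9

Your original cup holds the ball with probability 1/9, so the other 8 collectively hold it with probability 8/9.
The host can always find 4 empty cups to open, so the reveals don't change that 8/9; it is now spread over the 4 remaining unopened cups.
P(win by switching) = (8/9) · (1/4) = 2/9.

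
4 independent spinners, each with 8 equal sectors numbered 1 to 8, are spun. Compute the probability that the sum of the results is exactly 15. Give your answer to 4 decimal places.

There are 8^4 = 4096 equally likely outcomes.
The number of ordered 4-tuples from {1,…,8} summing to 15 is 284.
P(sum = 15) = 284/4096 = 71/1024 ≈ 0.0693.

0.0693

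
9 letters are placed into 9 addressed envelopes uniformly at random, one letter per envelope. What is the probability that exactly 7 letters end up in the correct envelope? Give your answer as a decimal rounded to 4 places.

0.0001

Choose which 7 of the 9 are fixed: C(9,7) = 36 ways.
The remaining 2 must have no fixed point: D(2) = 1.
P = 36·1/362880 = 1/10080 ≈ 0.0001.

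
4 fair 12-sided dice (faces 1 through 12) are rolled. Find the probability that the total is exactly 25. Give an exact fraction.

143/2592

There are 12^4 = 20736 equally likely outcomes.
The number of ordered 4-tuples from {1,…,12} summing to 25 is 1144.
P(sum = 25) = 1144/20736 = 143/2592.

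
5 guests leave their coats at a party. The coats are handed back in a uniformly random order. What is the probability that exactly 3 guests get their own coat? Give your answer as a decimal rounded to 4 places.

Choose which 3 of the 5 are fixed: C(5,3) = 10 ways.
The remaining 2 must have no fixed point: D(2) = 1.
P = 10·1/120 = 1/12 ≈ 0.0833.

0.0833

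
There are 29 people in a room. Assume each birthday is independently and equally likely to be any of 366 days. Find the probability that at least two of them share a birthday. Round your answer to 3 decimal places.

It's easier to compute the probability that all 29 are distinct.
P(all distinct) = 366/366 · 365/366 · ··· · 338/366 ≈ 0.320.
So the probability of at least one match is 1 − 0.320 = 0.680.

0.680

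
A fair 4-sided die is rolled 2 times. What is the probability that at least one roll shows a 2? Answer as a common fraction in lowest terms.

7/16

P(no roll shows a 2) = (3/4)^2 = 9/16.
P(at least one) = 1 − 9/16 = 7/16.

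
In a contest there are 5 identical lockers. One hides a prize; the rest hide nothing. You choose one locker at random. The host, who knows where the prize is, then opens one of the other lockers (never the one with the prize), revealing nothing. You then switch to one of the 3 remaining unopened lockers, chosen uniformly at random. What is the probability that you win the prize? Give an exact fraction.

Your original locker holds the prize with probability 1/5, so the other 4 collectively hold it with probability 4/5.
The host can always find an empty locker to open, so this doesn't change that 4/5; it is now spread over the 3 remaining unopened lockers.
P(win by switching) = (4/5) · (1/3) = 4/15.

4/15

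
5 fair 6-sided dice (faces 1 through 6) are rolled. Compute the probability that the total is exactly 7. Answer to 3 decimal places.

0.002

There are 6^5 = 7776 equally likely outcomes.
The number of ordered 5-tuples from {1,…,6} summing to 7 is 15.
P(sum = 7) = 15/7776 = 5/2592 ≈ 0.002.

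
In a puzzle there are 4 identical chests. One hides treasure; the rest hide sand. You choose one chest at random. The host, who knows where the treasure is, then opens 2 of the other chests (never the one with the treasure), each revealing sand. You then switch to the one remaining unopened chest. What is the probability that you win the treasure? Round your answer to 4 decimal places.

0.7500

Your original chest holds the treasure with probability 1/4, so the other 3 collectively hold it with probability 3/4.
The host can always find 2 empty chests to open, so the reveals don't change that 3/4; it is now spread over the 1 remaining unopened chest.
P(win by switching) = (3/4) · (1/1) = 3/4 ≈ 0.7500.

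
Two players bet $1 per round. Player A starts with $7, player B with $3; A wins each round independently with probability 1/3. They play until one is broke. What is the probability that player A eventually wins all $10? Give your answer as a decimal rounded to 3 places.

0.124

Let r = q/p = (2/3)/(1/3) = 2. The recurrence P(i) = p·P(i+1) + q·P(i−1) with P(0)=0, P(10)=1 gives P(i) = (1 − r^i)/(1 − r^10).
P(7) = (1 − (2)^7) / (1 − (2)^10) = 127/1023 ≈ 0.124.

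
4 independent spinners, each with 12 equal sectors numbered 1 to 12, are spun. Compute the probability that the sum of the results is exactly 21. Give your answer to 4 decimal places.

There are 12^4 = 20736 equally likely outcomes.
The number of ordered 4-tuples from {1,…,12} summing to 21 is 916.
P(sum = 21) = 916/20736 = 229/5184 ≈ 0.0442.

0.0442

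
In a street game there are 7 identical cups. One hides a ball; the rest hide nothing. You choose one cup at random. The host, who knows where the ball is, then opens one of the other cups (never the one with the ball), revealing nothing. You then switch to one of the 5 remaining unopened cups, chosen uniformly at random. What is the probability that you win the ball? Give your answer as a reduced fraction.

6/35

Your original cup holds the ball with probability 1/7, so the other 6 collectively hold it with probability 6/7.
The host can always find an empty cup to open, so this doesn't change that 6/7; it is now spread over the 5 remaining unopened cups.
P(win by switching) = (6/7) · (1/5) = 6/35.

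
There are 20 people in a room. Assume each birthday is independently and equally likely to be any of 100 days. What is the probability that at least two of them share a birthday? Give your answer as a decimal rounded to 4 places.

0.8696

It's easier to compute the probability that all 20 are distinct.
P(all distinct) = 100/100 · 99/100 · ··· · 81/100 ≈ 0.1304.
So the probability of at least one match is 1 − 0.1304 = 0.8696.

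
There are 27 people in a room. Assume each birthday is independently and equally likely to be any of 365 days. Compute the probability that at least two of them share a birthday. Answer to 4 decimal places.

It's easier to compute the probability that all 27 are distinct.
P(all distinct) = 365/365 · 364/365 · ··· · 339/365 ≈ 0.3731.
So the probability of at least one match is 1 − 0.3731 = 0.6269.

0.6269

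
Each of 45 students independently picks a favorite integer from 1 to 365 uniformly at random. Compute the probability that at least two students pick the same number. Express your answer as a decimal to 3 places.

0.941

It's easier to compute the probability that all 45 are distinct.
P(all distinct) = 365/365 · 364/365 · ··· · 321/365 ≈ 0.059.
So the probability of at least one match is 1 − 0.059 = 0.941.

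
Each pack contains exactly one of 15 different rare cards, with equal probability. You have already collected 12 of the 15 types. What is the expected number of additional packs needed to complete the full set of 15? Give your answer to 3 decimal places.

Starting from 12 distinct types, each trial gives a new one with probability (15−i)/15 when i types are held, so the wait for the next new type is 15/(15−i).
E = 15/3 + 15/2 + 15/1 = 55/2 ≈ 27.500.

27.500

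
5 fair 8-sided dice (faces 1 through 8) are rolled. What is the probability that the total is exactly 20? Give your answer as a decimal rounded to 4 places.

0.0679

There are 8^5 = 32768 equally likely outcomes.
The number of ordered 5-tuples from {1,…,8} summing to 20 is 2226.
P(sum = 20) = 2226/32768 = 1113/16384 ≈ 0.0679.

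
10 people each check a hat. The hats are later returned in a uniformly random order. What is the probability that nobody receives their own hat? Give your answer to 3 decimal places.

0.368

This is the derangement probability: permutations of 10 with no fixed point.
D(10) = 10! · (1 − 1/1! + 1/2! − ··· + (−1)^10/10!) = 1334961.
P = 1334961/3628800 = 16481/44800 ≈ 0.368.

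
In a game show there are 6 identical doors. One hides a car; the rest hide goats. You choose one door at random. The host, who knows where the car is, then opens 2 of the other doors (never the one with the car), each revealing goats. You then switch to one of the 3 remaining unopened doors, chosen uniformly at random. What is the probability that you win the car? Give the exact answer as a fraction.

5/18

Your original door holds the car with probability 1/6, so the other 5 collectively hold it with probability 5/6.
The host can always find 2 empty doors to open, so the reveals don't change that 5/6; it is now spread over the 3 remaining unopened doors.
P(win by switching) = (5/6) · (1/3) = 5/18.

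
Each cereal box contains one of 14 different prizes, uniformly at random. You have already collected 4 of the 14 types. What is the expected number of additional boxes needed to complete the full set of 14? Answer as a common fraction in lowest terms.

7381/180

Starting from 4 distinct types, each trial gives a new one with probability (14−i)/14 when i types are held, so the wait for the next new type is 14/(14−i).
E = 14/10 + 14/9 + 14/8 + 14/7 + 14/6 + 14/5 + 14/4 + 14/3 + 14/2 + 14/1 = 7381/180.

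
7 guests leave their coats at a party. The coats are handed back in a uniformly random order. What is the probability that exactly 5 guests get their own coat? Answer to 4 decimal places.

Choose which 5 of the 7 are fixed: C(7,5) = 21 ways.
The remaining 2 must have no fixed point: D(2) = 1.
P = 21·1/5040 = 1/240 ≈ 0.0042.

0.0042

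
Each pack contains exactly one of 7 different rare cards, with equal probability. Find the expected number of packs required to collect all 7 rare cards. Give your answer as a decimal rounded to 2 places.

After i distinct types are collected, each trial gives a new one with probability (7−i)/7, so the expected wait for the next new type is 7/(7−i).
E = 7/7 + 7/6 + 7/5 + 7/4 + 7/3 + 7/2 + 7/1 = 363/20 ≈ 18.15.

18.15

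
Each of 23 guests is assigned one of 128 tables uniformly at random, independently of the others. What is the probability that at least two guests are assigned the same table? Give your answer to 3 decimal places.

It's easier to compute the probability that all 23 are distinct.
P(all distinct) = 128/128 · 127/128 · ··· · 106/128 ≈ 0.122.
So the probability of at least one match is 1 − 0.122 = 0.878.

0.878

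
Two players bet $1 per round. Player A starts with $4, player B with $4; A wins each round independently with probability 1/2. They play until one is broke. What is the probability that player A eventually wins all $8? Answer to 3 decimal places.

With a fair step, P(i) = ½P(i−1) + ½P(i+1) with P(0)=0, P(8)=1 has the linear solution P(i) = i/8.
P(4) = 4/8 = 1/2 ≈ 0.500.

0.500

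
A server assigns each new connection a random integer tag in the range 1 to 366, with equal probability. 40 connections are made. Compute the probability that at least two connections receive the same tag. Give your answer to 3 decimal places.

It's easier to compute the probability that all 40 are distinct.
P(all distinct) = 366/366 · 365/366 · ··· · 327/366 ≈ 0.109.
So the probability of at least one match is 1 − 0.109 = 0.891.

0.891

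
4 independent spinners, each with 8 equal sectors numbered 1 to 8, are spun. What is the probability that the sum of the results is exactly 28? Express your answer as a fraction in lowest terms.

35/4096

There are 8^4 = 4096 equally likely outcomes.
The number of ordered 4-tuples from {1,…,8} summing to 28 is 35.
P(sum = 28) = 35/4096.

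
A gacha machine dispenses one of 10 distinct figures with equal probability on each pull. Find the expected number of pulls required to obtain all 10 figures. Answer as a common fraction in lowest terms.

After i distinct types are collected, each trial gives a new one with probability (10−i)/10, so the expected wait for the next new type is 10/(10−i).
E = 10/10 + 10/9 + 10/8 + 10/7 + 10/6 + 10/5 + 10/4 + 10/3 + 10/2 + 10/1 = 7381/252.

7381/252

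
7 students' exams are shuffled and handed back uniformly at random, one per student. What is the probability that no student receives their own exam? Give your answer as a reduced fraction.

103/280

This is the derangement probability: permutations of 7 with no fixed point.
D(7) = 7! · (1 − 1/1! + 1/2! − ··· + (−1)^7/7!) = 1854.
P = 1854/5040 = 103/280.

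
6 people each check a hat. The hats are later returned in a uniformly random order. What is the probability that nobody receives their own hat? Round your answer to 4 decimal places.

This is the derangement probability: permutations of 6 with no fixed point.
D(6) = 6! · (1 − 1/1! + 1/2! − ··· + (−1)^6/6!) = 265.
P = 265/720 = 53/144 ≈ 0.3681.

0.3681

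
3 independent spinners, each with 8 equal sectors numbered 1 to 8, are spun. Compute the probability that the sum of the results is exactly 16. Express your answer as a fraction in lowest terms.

21/256

There are 8^3 = 512 equally likely outcomes.
The number of ordered 3-tuples from {1,…,8} summing to 16 is 42.
P(sum = 16) = 42/512 = 21/256.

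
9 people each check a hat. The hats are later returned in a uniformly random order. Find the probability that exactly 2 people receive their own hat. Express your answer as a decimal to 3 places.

0.184

Choose which 2 of the 9 are fixed: C(9,2) = 36 ways.
The remaining 7 must have no fixed point: D(7) = 1854.
P = 36·1854/362880 = 103/560 ≈ 0.184.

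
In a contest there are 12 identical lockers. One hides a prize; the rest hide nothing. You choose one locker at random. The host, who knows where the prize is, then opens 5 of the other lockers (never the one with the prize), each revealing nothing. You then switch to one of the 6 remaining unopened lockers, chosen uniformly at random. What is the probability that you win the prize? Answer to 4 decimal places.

Your original locker holds the prize with probability 1/12, so the other 11 collectively hold it with probability 11/12.
The host can always find 5 empty lockers to open, so the reveals don't change that 11/12; it is now spread over the 6 remaining unopened lockers.
P(win by switching) = (11/12) · (1/6) = 11/72 ≈ 0.1528.

0.1528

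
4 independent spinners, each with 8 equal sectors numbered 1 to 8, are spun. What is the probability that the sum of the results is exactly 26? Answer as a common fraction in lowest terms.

There are 8^4 = 4096 equally likely outcomes.
The number of ordered 4-tuples from {1,…,8} summing to 26 is 84.
P(sum = 26) = 84/4096 = 21/1024.

21/1024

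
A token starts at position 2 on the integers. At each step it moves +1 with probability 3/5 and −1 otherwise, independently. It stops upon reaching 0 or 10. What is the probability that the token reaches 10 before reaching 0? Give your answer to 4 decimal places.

Let r = q/p = (2/5)/(3/5) = 2/3. The recurrence P(i) = p·P(i+1) + q·P(i−1) with P(0)=0, P(10)=1 gives P(i) = (1 − r^i)/(1 − r^10).
P(2) = (1 − (2/3)^2) / (1 − (2/3)^10) = 6561/11605 ≈ 0.5654.

0.5654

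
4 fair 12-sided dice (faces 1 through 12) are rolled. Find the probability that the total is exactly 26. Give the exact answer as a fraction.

289/5184

There are 12^4 = 20736 equally likely outcomes.
The number of ordered 4-tuples from {1,…,12} summing to 26 is 1156.
P(sum = 26) = 1156/20736 = 289/5184.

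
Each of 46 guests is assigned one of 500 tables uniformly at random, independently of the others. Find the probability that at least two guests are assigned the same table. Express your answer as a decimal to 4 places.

It's easier to compute the probability that all 46 are distinct.
P(all distinct) = 500/500 · 499/500 · ··· · 455/500 ≈ 0.1181.
So the probability of at least one match is 1 − 0.1181 = 0.8819.

0.8819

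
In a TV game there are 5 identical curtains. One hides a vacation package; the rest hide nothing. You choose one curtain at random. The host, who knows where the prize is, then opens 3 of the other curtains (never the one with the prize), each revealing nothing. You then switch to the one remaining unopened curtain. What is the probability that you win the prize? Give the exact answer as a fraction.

4/5

Your original curtain holds the prize with probability 1/5, so the other 4 collectively hold it with probability 4/5.
The host can always find 3 empty curtains to open, so the reveals don't change that 4/5; it is now spread over the 1 remaining unopened curtain.
P(win by switching) = (4/5) · (1/1) = 4/5.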